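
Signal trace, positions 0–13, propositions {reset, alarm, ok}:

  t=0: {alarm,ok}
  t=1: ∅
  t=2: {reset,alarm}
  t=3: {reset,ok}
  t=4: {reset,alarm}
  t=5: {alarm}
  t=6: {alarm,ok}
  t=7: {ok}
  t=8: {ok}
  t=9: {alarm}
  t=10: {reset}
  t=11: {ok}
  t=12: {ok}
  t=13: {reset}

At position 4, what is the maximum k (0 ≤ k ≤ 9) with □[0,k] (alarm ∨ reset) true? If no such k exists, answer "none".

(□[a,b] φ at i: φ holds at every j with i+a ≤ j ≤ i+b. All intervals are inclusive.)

(alarm ∨ reset) must hold from j=4 onward; find where it first fails.
  j=4: holds
  j=5: holds
  j=6: holds
  j=7: fails
Holds on [4,6], so largest k = 2.

2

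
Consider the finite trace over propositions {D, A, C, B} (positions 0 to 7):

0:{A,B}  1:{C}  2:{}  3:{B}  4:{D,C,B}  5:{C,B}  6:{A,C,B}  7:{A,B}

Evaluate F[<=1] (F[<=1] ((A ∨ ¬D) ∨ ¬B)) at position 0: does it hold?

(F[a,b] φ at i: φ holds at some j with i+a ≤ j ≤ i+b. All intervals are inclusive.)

Yes

Check F[<=1] ((A ∨ ¬D) ∨ ¬B) at each j in [0,1]:
  j=0: holds (witness at 0)
  j=1: holds (witness at 1)
Found at j=0 → formula holds.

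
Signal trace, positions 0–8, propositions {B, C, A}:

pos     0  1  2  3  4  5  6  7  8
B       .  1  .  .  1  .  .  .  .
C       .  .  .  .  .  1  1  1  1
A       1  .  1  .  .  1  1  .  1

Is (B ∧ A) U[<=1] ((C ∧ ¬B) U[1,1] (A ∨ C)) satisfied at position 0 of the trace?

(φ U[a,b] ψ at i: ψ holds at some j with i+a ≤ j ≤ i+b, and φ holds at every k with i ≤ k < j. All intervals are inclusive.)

Need some j in [0,1] with ((C ∧ ¬B) U[1,1] (A ∨ C)), and (B ∧ A) at every k in [0,j-1].
  j=0: ((C ∧ ¬B) U[1,1] (A ∨ C)) — fails.
  j=1: ((C ∧ ¬B) U[1,1] (A ∨ C)) — fails.
No j in the window works → until fails.

False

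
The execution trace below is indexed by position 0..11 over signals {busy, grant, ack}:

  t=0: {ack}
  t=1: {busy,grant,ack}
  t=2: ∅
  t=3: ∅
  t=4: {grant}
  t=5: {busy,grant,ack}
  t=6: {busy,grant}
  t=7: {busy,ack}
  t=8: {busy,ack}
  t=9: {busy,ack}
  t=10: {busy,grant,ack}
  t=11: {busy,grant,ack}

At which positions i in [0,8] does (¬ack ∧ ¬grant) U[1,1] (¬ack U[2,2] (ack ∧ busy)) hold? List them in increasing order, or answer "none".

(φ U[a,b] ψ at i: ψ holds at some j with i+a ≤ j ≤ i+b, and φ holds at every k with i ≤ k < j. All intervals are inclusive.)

2

Evaluate at each i in [0,8]:
  i=0: ✗ (no rhs in [1,1])
  i=1: ✗ (no rhs in [2,2])
  i=2: ✓ (rhs at j=3; lhs holds on [2,2])
  i=3: ✗ (no rhs in [4,4])
  i=4: ✗ (no rhs in [5,5])
  i=5: ✗ (no rhs in [6,6])
  i=6: ✗ (no rhs in [7,7])
  i=7: ✗ (no rhs in [8,8])
  i=8: ✗ (no rhs in [9,9])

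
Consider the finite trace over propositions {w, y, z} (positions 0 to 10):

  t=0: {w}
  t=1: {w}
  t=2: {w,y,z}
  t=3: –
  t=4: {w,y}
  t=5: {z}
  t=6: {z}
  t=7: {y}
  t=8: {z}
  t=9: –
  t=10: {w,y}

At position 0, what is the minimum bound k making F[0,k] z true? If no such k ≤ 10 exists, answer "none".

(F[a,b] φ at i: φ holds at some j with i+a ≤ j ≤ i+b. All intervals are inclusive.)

Scan j = 0,1,… for z:
  j=0: fails
  j=1: fails
  j=2: holds
First hit at j=2, so smallest k = 2-0 = 2.

2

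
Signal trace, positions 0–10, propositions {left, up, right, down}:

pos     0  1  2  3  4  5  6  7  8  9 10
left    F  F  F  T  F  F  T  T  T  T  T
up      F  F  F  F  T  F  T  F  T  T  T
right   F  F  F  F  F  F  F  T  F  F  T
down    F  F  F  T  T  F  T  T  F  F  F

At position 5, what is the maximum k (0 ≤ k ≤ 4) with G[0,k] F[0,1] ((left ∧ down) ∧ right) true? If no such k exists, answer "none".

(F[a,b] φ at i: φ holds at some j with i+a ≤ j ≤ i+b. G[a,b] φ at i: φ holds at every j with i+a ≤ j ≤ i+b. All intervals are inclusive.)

F[0,1] ((left ∧ down) ∧ right) must hold from j=5 onward; find where it first fails.
  j=5: fails → no k works.

none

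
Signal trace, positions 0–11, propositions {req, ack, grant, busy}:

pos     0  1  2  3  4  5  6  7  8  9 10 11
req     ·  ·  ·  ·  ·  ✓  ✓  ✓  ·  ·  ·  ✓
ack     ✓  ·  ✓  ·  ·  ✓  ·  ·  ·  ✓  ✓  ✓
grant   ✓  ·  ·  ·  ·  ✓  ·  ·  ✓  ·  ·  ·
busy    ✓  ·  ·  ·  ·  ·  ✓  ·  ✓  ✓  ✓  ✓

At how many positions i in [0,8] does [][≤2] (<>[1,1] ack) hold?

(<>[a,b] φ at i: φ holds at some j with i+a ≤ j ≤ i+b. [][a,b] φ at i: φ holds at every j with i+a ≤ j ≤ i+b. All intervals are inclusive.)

1

Evaluate at each i in [0,8]:
  i=0: ✗ (fails at j=0)
  i=1: ✗ (fails at j=2)
  i=2: ✗ (fails at j=2)
  i=3: ✗ (fails at j=3)
  i=4: ✗ (fails at j=5)
  i=5: ✗ (fails at j=5)
  i=6: ✗ (fails at j=6)
  i=7: ✗ (fails at j=7)
  i=8: ✓ (all of [8,10])
Positions where it holds: {8} → 1.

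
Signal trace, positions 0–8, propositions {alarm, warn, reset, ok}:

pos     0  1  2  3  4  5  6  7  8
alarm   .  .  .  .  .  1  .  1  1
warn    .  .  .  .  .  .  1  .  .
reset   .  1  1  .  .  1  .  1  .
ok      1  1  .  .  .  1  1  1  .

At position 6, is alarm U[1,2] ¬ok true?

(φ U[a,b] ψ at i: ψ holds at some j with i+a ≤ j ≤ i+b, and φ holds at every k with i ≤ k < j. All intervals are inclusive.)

Does not hold

Need some j in [7,8] with ¬ok, and alarm at every k in [6,j-1].
  j=7: ¬ok false.
  j=8: ¬ok holds, but alarm fails at k=6 → not this j.
No j in the window works → until fails.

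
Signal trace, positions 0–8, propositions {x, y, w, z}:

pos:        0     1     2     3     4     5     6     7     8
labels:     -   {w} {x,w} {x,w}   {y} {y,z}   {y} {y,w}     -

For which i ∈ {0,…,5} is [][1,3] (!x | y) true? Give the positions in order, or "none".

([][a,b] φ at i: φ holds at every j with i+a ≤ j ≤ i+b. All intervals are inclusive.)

3, 4, 5

Evaluate at each i in [0,5]:
  i=0: ✗ (fails at j=2)
  i=1: ✗ (fails at j=2)
  i=2: ✗ (fails at j=3)
  i=3: ✓ (all of [4,6])
  i=4: ✓ (all of [5,7])
  i=5: ✓ (all of [6,8])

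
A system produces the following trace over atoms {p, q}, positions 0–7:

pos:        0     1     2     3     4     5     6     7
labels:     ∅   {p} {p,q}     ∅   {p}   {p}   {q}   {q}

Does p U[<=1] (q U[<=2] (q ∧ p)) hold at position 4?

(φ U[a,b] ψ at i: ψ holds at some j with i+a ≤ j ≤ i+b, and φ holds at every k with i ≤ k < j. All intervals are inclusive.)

No

Need some j in [4,5] with (q U[<=2] (q ∧ p)), and p at every k in [4,j-1].
  j=4: (q U[<=2] (q ∧ p)) — fails.
  j=5: (q U[<=2] (q ∧ p)) — fails.
No j in the window works → until fails.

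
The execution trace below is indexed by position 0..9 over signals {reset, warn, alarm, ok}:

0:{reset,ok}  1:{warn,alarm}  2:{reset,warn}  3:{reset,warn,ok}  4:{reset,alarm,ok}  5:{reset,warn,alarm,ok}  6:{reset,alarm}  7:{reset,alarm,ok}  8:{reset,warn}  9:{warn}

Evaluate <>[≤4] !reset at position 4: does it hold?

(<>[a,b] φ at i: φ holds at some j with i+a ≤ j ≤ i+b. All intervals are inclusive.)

Check !reset at each j in [4,8]:
  j=4: false
  j=5: false
  j=6: false
  j=7: false
  j=8: false
No position in the window satisfies it → formula fails.

Does not hold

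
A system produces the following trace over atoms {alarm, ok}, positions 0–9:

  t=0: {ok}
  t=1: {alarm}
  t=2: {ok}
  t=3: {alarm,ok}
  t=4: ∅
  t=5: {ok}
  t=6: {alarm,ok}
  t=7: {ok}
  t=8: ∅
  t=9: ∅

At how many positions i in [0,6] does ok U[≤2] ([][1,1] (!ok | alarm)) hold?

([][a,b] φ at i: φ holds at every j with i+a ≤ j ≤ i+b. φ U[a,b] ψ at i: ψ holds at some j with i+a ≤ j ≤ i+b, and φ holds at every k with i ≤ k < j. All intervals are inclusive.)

5

Evaluate at each i in [0,6]:
  i=0: ✓ (rhs at j=0)
  i=1: ✗ (lhs fails at k=1 before rhs at j=2)
  i=2: ✓ (rhs at j=2)
  i=3: ✓ (rhs at j=3)
  i=4: ✗ (lhs fails at k=4 before rhs at j=5)
  i=5: ✓ (rhs at j=5)
  i=6: ✓ (rhs at j=7; lhs holds on [6,6])
Positions where it holds: {0, 2, 3, 5, 6} → 5.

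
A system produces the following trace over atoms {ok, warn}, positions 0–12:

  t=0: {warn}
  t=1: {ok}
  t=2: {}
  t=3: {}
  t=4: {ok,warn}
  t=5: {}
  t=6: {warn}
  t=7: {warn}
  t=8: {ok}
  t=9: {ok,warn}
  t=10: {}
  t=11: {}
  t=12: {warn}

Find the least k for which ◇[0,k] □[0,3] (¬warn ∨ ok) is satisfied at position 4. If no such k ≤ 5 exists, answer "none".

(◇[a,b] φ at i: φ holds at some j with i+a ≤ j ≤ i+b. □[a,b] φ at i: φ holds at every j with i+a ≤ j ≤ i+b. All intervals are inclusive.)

Scan j = 4,5,… for □[0,3] (¬warn ∨ ok):
  j=4: fails
  j=5: fails
  j=6: fails
  j=7: fails
  j=8: holds
First hit at j=8, so smallest k = 8-4 = 4.

4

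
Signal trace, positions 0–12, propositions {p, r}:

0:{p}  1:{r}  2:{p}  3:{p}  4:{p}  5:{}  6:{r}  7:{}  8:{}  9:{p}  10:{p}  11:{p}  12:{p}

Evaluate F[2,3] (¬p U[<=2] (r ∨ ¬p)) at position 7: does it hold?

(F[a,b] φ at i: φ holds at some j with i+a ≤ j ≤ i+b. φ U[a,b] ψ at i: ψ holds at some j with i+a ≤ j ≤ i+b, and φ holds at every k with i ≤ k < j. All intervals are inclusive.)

Check (¬p U[<=2] (r ∨ ¬p)) at each j in [9,10]:
  j=9: fails
  j=10: fails
No position in the window satisfies it → formula fails.

No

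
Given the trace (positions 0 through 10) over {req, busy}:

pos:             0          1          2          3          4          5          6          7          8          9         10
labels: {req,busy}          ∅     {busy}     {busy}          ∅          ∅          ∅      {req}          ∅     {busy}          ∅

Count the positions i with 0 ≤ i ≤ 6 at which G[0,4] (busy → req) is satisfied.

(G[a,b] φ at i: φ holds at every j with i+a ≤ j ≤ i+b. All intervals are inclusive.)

1

Evaluate at each i in [0,6]:
  i=0: ✗ (fails at j=2)
  i=1: ✗ (fails at j=2)
  i=2: ✗ (fails at j=2)
  i=3: ✗ (fails at j=3)
  i=4: ✓ (all of [4,8])
  i=5: ✗ (fails at j=9)
  i=6: ✗ (fails at j=9)
Positions where it holds: {4} → 1.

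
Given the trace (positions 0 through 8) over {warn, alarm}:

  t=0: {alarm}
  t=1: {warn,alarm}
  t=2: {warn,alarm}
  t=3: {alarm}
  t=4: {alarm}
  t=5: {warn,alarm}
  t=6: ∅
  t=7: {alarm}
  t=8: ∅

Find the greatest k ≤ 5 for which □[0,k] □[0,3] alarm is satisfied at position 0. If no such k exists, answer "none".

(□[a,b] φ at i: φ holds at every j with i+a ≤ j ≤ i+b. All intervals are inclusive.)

□[0,3] alarm must hold from j=0 onward; find where it first fails.
  j=0: holds
  j=1: holds
  j=2: holds
  j=3: fails
Holds on [0,2], so largest k = 2.

2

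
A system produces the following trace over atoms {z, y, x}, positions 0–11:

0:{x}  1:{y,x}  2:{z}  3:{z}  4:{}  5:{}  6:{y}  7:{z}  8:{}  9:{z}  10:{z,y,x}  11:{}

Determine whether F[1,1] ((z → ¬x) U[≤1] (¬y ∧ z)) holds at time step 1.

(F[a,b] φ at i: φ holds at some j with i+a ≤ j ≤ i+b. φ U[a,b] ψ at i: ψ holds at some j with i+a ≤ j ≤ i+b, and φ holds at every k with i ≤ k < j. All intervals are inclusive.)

Check ((z → ¬x) U[≤1] (¬y ∧ z)) at each j in [2,2]:
  j=2: holds
Found at j=2 → formula holds.

True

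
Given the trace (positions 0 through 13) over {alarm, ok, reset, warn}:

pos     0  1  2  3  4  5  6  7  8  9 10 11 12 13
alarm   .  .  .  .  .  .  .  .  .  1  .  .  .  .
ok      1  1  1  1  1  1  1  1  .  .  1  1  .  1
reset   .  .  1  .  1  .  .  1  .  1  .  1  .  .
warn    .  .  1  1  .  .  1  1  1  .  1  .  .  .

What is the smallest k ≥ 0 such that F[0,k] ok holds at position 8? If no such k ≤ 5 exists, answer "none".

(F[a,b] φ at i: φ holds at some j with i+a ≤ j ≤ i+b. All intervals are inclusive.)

Scan j = 8,9,… for ok:
  j=8: fails
  j=9: fails
  j=10: holds
First hit at j=10, so smallest k = 10-8 = 2.

2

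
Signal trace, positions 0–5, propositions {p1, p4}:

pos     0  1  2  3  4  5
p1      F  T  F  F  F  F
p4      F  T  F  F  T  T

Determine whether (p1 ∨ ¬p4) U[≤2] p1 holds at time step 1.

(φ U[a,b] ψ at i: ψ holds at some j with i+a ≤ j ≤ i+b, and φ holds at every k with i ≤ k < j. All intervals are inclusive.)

Yes

Need some j in [1,3] with p1, and (p1 ∨ ¬p4) at every k in [1,j-1].
  j=1: p1 holds; no prefix to check → satisfied.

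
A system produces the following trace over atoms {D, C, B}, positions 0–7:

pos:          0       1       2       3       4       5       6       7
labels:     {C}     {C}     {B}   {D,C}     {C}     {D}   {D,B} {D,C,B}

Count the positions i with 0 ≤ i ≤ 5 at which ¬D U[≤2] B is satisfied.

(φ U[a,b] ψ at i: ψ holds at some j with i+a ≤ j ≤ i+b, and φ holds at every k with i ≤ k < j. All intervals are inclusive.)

3

Evaluate at each i in [0,5]:
  i=0: ✓ (rhs at j=2; lhs holds on [0,1])
  i=1: ✓ (rhs at j=2; lhs holds on [1,1])
  i=2: ✓ (rhs at j=2)
  i=3: ✗ (no rhs in [3,5])
  i=4: ✗ (lhs fails at k=5 before rhs at j=6)
  i=5: ✗ (lhs fails at k=5 before rhs at j=6)
Positions where it holds: {0, 1, 2} → 3.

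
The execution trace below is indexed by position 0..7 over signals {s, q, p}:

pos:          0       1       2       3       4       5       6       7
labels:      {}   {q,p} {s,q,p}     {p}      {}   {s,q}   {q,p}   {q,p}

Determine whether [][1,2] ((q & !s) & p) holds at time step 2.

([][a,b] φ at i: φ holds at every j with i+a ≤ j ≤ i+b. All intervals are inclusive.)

Check ((q & !s) & p) at every j in [3,4]:
  j=3: false
  j=4: false
Fails at j=3 → formula fails.

False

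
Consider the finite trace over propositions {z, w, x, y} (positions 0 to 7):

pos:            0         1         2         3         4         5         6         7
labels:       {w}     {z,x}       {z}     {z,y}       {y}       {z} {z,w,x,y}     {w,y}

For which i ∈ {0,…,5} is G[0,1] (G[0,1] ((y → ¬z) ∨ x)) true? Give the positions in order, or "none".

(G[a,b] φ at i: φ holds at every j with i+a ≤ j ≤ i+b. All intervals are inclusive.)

Evaluate at each i in [0,5]:
  i=0: ✓ (all of [0,1])
  i=1: ✗ (fails at j=2)
  i=2: ✗ (fails at j=2)
  i=3: ✗ (fails at j=3)
  i=4: ✓ (all of [4,5])
  i=5: ✓ (all of [5,6])

0, 4, 5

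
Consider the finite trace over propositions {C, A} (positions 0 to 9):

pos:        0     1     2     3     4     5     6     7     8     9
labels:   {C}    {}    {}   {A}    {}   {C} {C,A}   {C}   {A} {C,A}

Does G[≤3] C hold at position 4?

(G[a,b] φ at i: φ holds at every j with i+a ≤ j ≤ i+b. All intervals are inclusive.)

Check C at every j in [4,7]:
  j=4: false
  j=5: true
  j=6: true
  j=7: true
Fails at j=4 → formula fails.

False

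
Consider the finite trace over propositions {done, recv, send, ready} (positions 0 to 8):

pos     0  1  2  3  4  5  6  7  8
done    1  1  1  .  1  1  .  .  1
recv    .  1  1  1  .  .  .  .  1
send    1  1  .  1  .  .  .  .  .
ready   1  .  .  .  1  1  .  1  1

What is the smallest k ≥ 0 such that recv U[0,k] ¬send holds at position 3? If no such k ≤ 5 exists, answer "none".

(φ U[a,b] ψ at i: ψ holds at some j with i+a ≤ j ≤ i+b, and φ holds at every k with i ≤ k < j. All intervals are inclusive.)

1

Need earliest j ≥ 3 with ¬send, and recv at every k in [3,j-1].
  j=3: rhs fails.
  j=4: rhs holds; lhs holds on [3,3]. k = 1.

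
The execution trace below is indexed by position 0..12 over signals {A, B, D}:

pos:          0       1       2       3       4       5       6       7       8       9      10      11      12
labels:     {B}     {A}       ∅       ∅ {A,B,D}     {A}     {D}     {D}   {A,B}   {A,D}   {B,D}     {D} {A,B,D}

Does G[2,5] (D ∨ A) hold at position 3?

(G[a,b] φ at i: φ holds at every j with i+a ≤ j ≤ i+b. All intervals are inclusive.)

Check (D ∨ A) at every j in [5,8]:
  j=5: true
  j=6: true
  j=7: true
  j=8: true
All positions satisfy it → formula holds.

True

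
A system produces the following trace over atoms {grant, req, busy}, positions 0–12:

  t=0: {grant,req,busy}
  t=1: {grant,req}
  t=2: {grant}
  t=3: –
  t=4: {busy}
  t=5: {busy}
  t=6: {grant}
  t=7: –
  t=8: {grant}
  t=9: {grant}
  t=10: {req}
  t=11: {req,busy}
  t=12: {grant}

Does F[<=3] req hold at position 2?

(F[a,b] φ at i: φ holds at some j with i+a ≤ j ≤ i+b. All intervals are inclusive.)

Check req at each j in [2,5]:
  j=2: false
  j=3: false
  j=4: false
  j=5: false
No position in the window satisfies it → formula fails.

No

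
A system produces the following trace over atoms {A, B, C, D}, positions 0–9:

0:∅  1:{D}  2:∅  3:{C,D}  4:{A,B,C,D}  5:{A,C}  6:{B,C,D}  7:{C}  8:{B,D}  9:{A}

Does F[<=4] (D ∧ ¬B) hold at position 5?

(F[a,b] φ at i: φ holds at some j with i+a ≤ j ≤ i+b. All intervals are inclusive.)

Check (D ∧ ¬B) at each j in [5,9]:
  j=5: false
  j=6: false
  j=7: false
  j=8: false
  j=9: false
No position in the window satisfies it → formula fails.

No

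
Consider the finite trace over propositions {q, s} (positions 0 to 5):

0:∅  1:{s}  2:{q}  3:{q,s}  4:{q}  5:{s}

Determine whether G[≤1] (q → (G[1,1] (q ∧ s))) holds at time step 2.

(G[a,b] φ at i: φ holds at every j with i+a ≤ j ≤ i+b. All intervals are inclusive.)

Check (q → (G[1,1] (q ∧ s))) at every j in [2,3]:
  j=2: antecedent true; consequent holds on [3,3] → ✓
  j=3: antecedent true; consequent fails at 4 → ✗
Fails at j=3 → formula fails.

No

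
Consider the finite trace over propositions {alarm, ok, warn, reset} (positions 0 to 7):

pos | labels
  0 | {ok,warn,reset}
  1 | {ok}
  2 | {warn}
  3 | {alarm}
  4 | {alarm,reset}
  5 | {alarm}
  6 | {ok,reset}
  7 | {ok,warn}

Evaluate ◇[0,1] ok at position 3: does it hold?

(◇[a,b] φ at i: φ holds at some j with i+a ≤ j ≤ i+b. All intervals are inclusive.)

Check ok at each j in [3,4]:
  j=3: false
  j=4: false
No position in the window satisfies it → formula fails.

No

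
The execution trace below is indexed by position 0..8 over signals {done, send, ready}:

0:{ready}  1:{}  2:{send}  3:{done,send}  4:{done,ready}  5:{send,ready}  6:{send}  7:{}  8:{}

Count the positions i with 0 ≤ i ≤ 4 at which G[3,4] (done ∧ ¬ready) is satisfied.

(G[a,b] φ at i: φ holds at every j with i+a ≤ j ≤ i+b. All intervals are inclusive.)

0

Evaluate at each i in [0,4]:
  i=0: ✗ (fails at j=4)
  i=1: ✗ (fails at j=4)
  i=2: ✗ (fails at j=5)
  i=3: ✗ (fails at j=6)
  i=4: ✗ (fails at j=7)
Positions where it holds: {} → 0.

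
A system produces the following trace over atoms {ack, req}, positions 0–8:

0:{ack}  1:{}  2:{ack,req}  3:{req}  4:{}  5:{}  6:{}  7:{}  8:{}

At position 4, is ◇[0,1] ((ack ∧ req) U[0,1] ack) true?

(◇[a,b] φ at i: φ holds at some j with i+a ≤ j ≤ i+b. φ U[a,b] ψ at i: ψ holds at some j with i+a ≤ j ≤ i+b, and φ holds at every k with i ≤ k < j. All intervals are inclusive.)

Does not hold

Check ((ack ∧ req) U[0,1] ack) at each j in [4,5]:
  j=4: fails
  j=5: fails
No position in the window satisfies it → formula fails.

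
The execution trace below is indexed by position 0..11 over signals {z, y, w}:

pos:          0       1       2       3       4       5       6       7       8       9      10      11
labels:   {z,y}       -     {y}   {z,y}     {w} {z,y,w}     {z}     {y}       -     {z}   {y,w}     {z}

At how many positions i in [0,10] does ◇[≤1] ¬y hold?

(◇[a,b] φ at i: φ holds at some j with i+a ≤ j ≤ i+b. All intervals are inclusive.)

Evaluate at each i in [0,10]:
  i=0: ✓ (witness j=1)
  i=1: ✓ (witness j=1)
  i=2: ✗ (none in [2,3])
  i=3: ✓ (witness j=4)
  i=4: ✓ (witness j=4)
  i=5: ✓ (witness j=6)
  i=6: ✓ (witness j=6)
  i=7: ✓ (witness j=8)
  i=8: ✓ (witness j=8)
  i=9: ✓ (witness j=9)
  i=10: ✓ (witness j=11)
Positions where it holds: {0, 1, 3, 4, 5, 6, 7, 8, 9, 10} → 10.

10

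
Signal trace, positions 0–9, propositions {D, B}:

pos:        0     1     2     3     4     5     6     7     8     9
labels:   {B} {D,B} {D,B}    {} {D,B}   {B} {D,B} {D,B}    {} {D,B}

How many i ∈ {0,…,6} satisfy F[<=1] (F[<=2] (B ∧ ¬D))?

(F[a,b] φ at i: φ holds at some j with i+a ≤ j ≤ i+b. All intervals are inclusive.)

Evaluate at each i in [0,6]:
  i=0: ✓ (witness j=0)
  i=1: ✗ (none in [1,2])
  i=2: ✓ (witness j=3)
  i=3: ✓ (witness j=3)
  i=4: ✓ (witness j=4)
  i=5: ✓ (witness j=5)
  i=6: ✗ (none in [6,7])
Positions where it holds: {0, 2, 3, 4, 5} → 5.

5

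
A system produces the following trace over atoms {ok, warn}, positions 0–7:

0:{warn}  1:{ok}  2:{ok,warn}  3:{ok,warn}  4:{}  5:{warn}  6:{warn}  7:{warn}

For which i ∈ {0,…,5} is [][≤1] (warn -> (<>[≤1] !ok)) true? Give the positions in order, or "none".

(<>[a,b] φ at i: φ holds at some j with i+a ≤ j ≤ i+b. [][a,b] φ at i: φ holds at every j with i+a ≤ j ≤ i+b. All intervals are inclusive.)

0, 3, 4, 5

Evaluate at each i in [0,5]:
  i=0: ✓ (all of [0,1])
  i=1: ✗ (fails at j=2)
  i=2: ✗ (fails at j=2)
  i=3: ✓ (all of [3,4])
  i=4: ✓ (all of [4,5])
  i=5: ✓ (all of [5,6])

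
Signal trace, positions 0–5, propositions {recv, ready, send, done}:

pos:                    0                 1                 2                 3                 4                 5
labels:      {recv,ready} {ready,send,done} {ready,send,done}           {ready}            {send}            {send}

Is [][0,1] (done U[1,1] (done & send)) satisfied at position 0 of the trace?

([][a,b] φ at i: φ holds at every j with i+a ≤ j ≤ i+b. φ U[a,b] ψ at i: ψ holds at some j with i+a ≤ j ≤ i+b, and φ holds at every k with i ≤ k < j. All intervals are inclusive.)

No

Check (done U[1,1] (done & send)) at every j in [0,1]:
  j=0: fails
  j=1: holds
Fails at j=0 → formula fails.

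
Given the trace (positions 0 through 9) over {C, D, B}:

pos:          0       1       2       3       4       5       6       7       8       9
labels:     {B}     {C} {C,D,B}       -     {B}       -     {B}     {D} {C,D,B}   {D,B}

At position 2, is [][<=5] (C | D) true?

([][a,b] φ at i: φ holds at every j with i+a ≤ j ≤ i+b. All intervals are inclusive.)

No

Check (C | D) at every j in [2,7]:
  j=2: true
  j=3: false
  j=4: false
  j=5: false
  j=6: false
  j=7: true
Fails at j=3 → formula fails.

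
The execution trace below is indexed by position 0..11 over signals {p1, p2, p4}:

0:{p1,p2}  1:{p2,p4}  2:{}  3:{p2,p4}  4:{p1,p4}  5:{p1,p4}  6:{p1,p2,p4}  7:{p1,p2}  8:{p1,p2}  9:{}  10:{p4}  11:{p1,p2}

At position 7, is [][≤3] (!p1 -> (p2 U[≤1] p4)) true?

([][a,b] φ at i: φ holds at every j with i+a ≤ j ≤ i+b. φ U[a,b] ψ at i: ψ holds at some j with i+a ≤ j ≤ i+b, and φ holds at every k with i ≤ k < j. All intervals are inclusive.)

Check (!p1 -> (p2 U[≤1] p4)) at every j in [7,10]:
  j=7: antecedent false → ✓
  j=8: antecedent false → ✓
  j=9: antecedent true; consequent fails → ✗
  j=10: antecedent true; consequent holds → ✓
Fails at j=9 → formula fails.

False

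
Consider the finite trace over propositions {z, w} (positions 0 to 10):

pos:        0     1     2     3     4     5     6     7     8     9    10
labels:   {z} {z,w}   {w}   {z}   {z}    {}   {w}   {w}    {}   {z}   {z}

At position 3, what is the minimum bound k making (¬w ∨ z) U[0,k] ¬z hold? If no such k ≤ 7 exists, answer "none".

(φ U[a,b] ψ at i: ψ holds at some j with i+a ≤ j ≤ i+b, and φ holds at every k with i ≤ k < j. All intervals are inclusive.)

2

Need earliest j ≥ 3 with ¬z, and (¬w ∨ z) at every k in [3,j-1].
  j=3: rhs fails.
  j=4: rhs fails.
  j=5: rhs holds; lhs holds on [3,4]. k = 2.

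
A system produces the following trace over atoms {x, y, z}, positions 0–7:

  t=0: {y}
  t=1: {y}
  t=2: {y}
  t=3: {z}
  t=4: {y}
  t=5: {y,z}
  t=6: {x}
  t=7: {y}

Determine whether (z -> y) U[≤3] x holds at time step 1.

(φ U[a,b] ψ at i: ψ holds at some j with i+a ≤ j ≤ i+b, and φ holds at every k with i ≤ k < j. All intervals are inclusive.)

Need some j in [1,4] with x, and (z -> y) at every k in [1,j-1].
  j=1: x false.
  j=2: x false.
  j=3: x false.
  j=4: x false.
No j in the window works → until fails.

False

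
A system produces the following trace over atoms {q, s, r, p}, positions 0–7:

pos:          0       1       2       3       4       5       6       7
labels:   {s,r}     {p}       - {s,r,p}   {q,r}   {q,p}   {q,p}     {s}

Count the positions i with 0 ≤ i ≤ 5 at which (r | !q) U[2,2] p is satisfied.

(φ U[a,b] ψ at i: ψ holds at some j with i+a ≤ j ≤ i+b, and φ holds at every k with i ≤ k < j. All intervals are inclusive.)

Evaluate at each i in [0,5]:
  i=0: ✗ (no rhs in [2,2])
  i=1: ✓ (rhs at j=3; lhs holds on [1,2])
  i=2: ✗ (no rhs in [4,4])
  i=3: ✓ (rhs at j=5; lhs holds on [3,4])
  i=4: ✗ (lhs fails at k=5 before rhs at j=6)
  i=5: ✗ (no rhs in [7,7])
Positions where it holds: {1, 3} → 2.

2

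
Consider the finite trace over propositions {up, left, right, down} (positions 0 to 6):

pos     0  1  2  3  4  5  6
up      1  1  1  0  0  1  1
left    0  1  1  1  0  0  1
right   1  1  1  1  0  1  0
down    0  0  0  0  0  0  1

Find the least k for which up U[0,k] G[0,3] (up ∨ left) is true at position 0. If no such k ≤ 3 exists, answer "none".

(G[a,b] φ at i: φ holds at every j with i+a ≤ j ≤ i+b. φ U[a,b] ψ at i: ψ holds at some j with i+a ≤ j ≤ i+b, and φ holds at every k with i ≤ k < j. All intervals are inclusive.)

0

Need earliest j ≥ 0 with G[0,3] (up ∨ left), and up at every k in [0,j-1].
  j=0: rhs holds (empty prefix). k = 0.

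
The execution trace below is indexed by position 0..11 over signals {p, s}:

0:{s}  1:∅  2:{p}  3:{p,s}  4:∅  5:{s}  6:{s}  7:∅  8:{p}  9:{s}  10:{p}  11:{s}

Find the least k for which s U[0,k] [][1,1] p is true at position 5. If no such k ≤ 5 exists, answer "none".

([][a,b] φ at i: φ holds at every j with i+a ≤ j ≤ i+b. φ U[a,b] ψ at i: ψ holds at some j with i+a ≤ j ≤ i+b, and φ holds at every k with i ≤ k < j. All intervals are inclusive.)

2

Need earliest j ≥ 5 with [][1,1] p, and s at every k in [5,j-1].
  j=5: rhs fails.
  j=6: rhs fails.
  j=7: rhs holds; lhs holds on [5,6]. k = 2.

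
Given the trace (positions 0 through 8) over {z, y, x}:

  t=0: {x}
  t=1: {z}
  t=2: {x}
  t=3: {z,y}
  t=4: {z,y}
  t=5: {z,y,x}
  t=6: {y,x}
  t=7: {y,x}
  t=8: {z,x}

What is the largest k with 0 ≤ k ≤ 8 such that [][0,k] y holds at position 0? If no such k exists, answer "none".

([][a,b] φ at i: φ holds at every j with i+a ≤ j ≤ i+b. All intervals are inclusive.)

y must hold from j=0 onward; find where it first fails.
  j=0: fails → no k works.

none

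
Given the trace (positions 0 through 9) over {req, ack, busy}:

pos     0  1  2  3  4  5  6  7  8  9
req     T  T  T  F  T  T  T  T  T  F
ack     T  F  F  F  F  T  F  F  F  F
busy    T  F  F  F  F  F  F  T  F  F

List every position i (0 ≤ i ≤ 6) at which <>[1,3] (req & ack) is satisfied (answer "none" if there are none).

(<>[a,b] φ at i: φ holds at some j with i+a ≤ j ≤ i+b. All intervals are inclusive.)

2, 3, 4

Evaluate at each i in [0,6]:
  i=0: ✗ (none in [1,3])
  i=1: ✗ (none in [2,4])
  i=2: ✓ (witness j=5)
  i=3: ✓ (witness j=5)
  i=4: ✓ (witness j=5)
  i=5: ✗ (none in [6,8])
  i=6: ✗ (none in [7,9])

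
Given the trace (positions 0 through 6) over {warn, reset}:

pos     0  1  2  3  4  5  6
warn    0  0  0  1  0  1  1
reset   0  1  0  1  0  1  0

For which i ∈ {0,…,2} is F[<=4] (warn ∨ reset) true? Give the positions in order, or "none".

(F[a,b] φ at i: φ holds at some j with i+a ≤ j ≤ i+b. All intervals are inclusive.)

0, 1, 2

Evaluate at each i in [0,2]:
  i=0: ✓ (witness j=1)
  i=1: ✓ (witness j=1)
  i=2: ✓ (witness j=3)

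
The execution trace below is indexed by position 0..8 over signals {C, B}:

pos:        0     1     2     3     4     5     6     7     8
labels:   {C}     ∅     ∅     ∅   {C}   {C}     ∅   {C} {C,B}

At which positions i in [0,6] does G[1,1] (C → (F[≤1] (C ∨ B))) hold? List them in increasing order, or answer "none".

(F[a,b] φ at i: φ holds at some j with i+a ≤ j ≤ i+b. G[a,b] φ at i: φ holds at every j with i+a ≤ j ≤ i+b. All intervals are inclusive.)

0, 1, 2, 3, 4, 5, 6

Evaluate at each i in [0,6]:
  i=0: ✓ (all of [1,1])
  i=1: ✓ (all of [2,2])
  i=2: ✓ (all of [3,3])
  i=3: ✓ (all of [4,4])
  i=4: ✓ (all of [5,5])
  i=5: ✓ (all of [6,6])
  i=6: ✓ (all of [7,7])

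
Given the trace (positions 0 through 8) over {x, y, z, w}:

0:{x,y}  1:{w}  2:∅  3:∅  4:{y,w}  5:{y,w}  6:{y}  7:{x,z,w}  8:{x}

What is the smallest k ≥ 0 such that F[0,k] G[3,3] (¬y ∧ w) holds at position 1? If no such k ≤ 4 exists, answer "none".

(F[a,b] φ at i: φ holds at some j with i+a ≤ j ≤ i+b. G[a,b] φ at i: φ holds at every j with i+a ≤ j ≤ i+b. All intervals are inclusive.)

3

Scan j = 1,2,… for G[3,3] (¬y ∧ w):
  j=1: fails
  j=2: fails
  j=3: fails
  j=4: holds
First hit at j=4, so smallest k = 4-1 = 3.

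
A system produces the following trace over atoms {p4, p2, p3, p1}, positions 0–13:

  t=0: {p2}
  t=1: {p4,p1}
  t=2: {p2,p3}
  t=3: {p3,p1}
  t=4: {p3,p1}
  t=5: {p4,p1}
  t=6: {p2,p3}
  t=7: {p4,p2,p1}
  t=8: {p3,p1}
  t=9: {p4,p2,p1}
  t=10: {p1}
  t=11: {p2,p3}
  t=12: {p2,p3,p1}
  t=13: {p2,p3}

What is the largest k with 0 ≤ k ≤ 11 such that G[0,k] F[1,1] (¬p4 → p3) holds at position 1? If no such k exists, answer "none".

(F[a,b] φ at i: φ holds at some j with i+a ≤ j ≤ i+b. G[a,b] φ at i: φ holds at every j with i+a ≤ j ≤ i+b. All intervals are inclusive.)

7

F[1,1] (¬p4 → p3) must hold from j=1 onward; find where it first fails.
  j=1: holds
  j=2: holds
  j=3: holds
  j=4: holds
  j=5: holds
  j=6: holds
  j=7: holds
  j=8: holds
  j=9: fails
Holds on [1,8], so largest k = 7.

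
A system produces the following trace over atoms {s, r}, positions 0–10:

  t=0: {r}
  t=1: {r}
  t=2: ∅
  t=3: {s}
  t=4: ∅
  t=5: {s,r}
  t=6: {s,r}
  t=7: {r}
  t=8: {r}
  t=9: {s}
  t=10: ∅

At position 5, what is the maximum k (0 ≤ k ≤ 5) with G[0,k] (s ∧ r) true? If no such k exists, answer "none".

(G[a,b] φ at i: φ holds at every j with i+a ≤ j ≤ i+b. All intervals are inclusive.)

1

(s ∧ r) must hold from j=5 onward; find where it first fails.
  j=5: holds
  j=6: holds
  j=7: fails
Holds on [5,6], so largest k = 1.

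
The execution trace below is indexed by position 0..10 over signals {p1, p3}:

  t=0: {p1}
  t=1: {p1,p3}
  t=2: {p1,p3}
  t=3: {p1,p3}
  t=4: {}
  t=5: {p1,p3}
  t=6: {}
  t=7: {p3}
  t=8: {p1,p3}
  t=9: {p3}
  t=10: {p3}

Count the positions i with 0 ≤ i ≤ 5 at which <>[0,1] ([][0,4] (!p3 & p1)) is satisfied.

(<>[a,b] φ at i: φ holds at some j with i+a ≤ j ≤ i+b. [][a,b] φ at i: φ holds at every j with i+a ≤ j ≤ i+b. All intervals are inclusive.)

Evaluate at each i in [0,5]:
  i=0: ✗ (none in [0,1])
  i=1: ✗ (none in [1,2])
  i=2: ✗ (none in [2,3])
  i=3: ✗ (none in [3,4])
  i=4: ✗ (none in [4,5])
  i=5: ✗ (none in [5,6])
Positions where it holds: {} → 0.

0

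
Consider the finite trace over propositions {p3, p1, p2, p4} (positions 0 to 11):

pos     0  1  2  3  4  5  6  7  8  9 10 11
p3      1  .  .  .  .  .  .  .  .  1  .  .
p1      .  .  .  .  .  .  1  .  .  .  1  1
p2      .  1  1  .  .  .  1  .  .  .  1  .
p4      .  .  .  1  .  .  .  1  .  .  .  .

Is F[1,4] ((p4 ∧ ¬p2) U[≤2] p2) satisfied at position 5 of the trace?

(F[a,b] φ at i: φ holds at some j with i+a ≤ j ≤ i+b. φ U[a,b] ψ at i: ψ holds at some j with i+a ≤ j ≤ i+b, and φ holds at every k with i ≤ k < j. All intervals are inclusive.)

Check ((p4 ∧ ¬p2) U[≤2] p2) at each j in [6,9]:
  j=6: holds
  j=7: fails
  j=8: fails
  j=9: fails
Found at j=6 → formula holds.

Holds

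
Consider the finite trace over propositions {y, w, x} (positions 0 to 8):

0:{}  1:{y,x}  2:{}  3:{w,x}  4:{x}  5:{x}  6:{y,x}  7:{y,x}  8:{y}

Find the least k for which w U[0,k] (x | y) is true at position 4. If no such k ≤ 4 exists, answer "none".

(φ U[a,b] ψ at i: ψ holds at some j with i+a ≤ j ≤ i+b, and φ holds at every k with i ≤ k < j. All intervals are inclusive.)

Need earliest j ≥ 4 with (x | y), and w at every k in [4,j-1].
  j=4: rhs holds (empty prefix). k = 0.

0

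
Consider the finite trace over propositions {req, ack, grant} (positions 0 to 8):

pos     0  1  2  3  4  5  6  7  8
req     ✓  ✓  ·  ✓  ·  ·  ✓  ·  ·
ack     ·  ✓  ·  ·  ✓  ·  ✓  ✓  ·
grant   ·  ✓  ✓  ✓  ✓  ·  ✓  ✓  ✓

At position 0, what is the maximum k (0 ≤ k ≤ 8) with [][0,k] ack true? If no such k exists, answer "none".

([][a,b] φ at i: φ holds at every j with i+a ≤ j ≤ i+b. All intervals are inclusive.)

ack must hold from j=0 onward; find where it first fails.
  j=0: fails → no k works.

none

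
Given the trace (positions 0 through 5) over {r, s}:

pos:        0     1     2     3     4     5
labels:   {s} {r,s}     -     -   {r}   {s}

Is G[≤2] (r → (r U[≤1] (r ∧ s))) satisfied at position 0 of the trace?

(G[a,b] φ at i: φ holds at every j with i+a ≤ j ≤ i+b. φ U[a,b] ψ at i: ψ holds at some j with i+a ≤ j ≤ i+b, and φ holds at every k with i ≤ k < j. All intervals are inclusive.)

Yes

Check (r → (r U[≤1] (r ∧ s))) at every j in [0,2]:
  j=0: antecedent false → ✓
  j=1: antecedent true; consequent holds → ✓
  j=2: antecedent false → ✓
All positions satisfy it → formula holds.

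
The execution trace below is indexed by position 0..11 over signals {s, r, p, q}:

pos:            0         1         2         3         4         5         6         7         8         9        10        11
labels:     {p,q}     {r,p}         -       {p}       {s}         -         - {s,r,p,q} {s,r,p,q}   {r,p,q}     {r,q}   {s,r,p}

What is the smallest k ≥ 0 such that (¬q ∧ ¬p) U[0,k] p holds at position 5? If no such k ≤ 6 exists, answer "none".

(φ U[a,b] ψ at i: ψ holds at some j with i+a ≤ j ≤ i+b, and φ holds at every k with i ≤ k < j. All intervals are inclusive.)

Need earliest j ≥ 5 with p, and (¬q ∧ ¬p) at every k in [5,j-1].
  j=5: rhs fails.
  j=6: rhs fails.
  j=7: rhs holds; lhs holds on [5,6]. k = 2.

2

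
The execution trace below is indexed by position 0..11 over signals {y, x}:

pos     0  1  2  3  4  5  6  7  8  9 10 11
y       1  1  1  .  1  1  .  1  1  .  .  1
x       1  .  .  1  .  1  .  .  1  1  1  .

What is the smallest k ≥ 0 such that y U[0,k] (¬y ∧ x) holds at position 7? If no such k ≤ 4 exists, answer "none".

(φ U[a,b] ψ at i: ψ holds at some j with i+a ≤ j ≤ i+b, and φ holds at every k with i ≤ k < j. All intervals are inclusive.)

Need earliest j ≥ 7 with (¬y ∧ x), and y at every k in [7,j-1].
  j=7: rhs fails.
  j=8: rhs fails.
  j=9: rhs holds; lhs holds on [7,8]. k = 2.

2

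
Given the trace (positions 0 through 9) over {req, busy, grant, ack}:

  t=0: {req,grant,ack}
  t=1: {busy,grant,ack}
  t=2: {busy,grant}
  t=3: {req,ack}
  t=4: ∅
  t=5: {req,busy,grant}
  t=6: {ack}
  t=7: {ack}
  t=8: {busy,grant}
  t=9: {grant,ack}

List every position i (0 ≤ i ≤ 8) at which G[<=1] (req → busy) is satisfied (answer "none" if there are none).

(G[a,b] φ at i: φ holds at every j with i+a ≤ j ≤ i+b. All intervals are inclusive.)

Evaluate at each i in [0,8]:
  i=0: ✗ (fails at j=0)
  i=1: ✓ (all of [1,2])
  i=2: ✗ (fails at j=3)
  i=3: ✗ (fails at j=3)
  i=4: ✓ (all of [4,5])
  i=5: ✓ (all of [5,6])
  i=6: ✓ (all of [6,7])
  i=7: ✓ (all of [7,8])
  i=8: ✓ (all of [8,9])

1, 4, 5, 6, 7, 8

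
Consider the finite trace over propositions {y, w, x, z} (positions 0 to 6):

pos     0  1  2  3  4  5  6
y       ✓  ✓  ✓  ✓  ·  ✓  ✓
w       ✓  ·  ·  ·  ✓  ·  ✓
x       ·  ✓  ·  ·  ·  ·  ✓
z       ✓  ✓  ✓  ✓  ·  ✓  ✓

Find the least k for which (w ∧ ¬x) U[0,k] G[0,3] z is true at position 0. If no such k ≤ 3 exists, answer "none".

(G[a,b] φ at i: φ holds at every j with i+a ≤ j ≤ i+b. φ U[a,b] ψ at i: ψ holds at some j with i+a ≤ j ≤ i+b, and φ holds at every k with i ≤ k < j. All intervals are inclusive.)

Need earliest j ≥ 0 with G[0,3] z, and (w ∧ ¬x) at every k in [0,j-1].
  j=0: rhs holds (empty prefix). k = 0.

0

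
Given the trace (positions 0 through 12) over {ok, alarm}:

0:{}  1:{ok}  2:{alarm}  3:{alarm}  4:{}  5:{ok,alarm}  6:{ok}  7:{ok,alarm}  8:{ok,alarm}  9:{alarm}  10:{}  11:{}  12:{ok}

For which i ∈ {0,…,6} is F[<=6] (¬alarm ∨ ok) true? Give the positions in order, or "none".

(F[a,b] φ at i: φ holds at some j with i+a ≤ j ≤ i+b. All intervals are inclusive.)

Evaluate at each i in [0,6]:
  i=0: ✓ (witness j=0)
  i=1: ✓ (witness j=1)
  i=2: ✓ (witness j=4)
  i=3: ✓ (witness j=4)
  i=4: ✓ (witness j=4)
  i=5: ✓ (witness j=5)
  i=6: ✓ (witness j=6)

0, 1, 2, 3, 4, 5, 6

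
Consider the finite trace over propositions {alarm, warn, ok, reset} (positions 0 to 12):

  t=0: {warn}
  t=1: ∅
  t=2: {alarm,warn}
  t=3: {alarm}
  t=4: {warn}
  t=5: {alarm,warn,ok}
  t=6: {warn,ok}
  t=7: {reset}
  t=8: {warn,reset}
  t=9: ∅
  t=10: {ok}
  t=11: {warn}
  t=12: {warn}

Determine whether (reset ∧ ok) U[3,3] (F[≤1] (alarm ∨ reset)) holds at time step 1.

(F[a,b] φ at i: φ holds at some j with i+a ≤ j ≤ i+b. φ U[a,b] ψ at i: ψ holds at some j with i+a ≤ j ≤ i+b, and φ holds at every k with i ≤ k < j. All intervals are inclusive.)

Need some j in [4,4] with F[≤1] (alarm ∨ reset), and (reset ∧ ok) at every k in [1,j-1].
  j=4: F[≤1] (alarm ∨ reset) holds, but (reset ∧ ok) fails at k=1 → not this j.
No j in the window works → until fails.

False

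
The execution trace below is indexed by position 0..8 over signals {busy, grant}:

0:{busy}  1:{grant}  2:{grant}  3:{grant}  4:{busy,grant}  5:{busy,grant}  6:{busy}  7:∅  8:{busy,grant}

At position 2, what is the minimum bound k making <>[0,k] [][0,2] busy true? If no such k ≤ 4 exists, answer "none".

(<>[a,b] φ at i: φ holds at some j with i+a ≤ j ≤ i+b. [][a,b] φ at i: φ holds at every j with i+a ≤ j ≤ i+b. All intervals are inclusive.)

2

Scan j = 2,3,… for [][0,2] busy:
  j=2: fails
  j=3: fails
  j=4: holds
First hit at j=4, so smallest k = 4-2 = 2.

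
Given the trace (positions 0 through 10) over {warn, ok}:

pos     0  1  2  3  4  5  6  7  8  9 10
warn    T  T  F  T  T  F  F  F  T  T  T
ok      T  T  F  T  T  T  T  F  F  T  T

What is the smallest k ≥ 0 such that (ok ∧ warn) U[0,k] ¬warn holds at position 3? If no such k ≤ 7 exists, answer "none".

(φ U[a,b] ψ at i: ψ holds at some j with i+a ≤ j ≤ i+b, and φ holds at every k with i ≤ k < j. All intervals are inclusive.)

2

Need earliest j ≥ 3 with ¬warn, and (ok ∧ warn) at every k in [3,j-1].
  j=3: rhs fails.
  j=4: rhs fails.
  j=5: rhs holds; lhs holds on [3,4]. k = 2.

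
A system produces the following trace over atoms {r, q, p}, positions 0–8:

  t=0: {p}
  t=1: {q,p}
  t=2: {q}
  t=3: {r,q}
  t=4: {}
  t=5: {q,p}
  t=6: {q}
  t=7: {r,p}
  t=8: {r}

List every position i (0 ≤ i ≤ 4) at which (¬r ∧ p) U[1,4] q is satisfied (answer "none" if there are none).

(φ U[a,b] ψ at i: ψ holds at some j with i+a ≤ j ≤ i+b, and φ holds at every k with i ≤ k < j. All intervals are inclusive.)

0, 1

Evaluate at each i in [0,4]:
  i=0: ✓ (rhs at j=1; lhs holds on [0,0])
  i=1: ✓ (rhs at j=2; lhs holds on [1,1])
  i=2: ✗ (lhs fails at k=2 before rhs at j=3)
  i=3: ✗ (lhs fails at k=3 before rhs at j=5)
  i=4: ✗ (lhs fails at k=4 before rhs at j=5)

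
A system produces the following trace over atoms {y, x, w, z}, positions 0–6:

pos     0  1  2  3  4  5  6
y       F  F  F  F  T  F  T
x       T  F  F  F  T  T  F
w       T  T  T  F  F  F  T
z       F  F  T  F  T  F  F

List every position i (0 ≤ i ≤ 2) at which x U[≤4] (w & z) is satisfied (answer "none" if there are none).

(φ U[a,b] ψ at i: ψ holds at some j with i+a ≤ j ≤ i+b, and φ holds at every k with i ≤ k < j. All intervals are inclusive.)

2

Evaluate at each i in [0,2]:
  i=0: ✗ (lhs fails at k=1 before rhs at j=2)
  i=1: ✗ (lhs fails at k=1 before rhs at j=2)
  i=2: ✓ (rhs at j=2)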